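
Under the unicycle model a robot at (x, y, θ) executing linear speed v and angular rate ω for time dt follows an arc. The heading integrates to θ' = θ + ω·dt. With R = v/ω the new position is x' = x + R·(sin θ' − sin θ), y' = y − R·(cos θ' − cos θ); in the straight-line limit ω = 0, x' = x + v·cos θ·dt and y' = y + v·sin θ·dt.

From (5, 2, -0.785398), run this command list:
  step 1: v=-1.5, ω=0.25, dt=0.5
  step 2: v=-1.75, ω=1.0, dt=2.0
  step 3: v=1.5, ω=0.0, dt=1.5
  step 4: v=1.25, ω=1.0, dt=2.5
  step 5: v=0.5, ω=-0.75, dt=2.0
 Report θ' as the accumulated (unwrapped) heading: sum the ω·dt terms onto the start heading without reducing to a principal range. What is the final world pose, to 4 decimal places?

(-0.7512, 4.9962, 2.3396)

step 1: θ'=-0.6604 (R=-6.0000) → pose (4.4379, 2.4958, -0.6604)
step 2: θ'=1.3396 (R=-1.7500) → pose (1.6610, 1.5148, 1.3396)
step 3: θ'=1.3396 (straight) → pose (2.1766, 3.7049, 1.3396)
step 4: θ'=3.8396 (R=1.2500) → pose (0.1565, 4.9490, 3.8396)
step 5: θ'=2.3396 (R=-0.6667) → pose (-0.7512, 4.9962, 2.3396)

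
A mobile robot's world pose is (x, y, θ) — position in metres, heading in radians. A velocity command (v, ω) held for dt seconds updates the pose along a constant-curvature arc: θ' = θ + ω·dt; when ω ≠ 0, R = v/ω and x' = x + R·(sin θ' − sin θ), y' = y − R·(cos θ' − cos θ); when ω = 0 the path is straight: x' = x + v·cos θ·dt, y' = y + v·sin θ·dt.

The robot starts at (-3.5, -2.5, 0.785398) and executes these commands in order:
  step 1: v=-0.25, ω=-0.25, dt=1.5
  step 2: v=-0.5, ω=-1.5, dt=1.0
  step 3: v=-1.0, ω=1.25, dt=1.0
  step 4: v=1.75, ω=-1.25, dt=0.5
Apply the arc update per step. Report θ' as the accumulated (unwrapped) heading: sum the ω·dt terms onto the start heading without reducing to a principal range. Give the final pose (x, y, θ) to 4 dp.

(-4.2226, -2.2694, -0.4646)

step 1: θ'=0.4104 (R=1.0000) → pose (-3.8081, -2.7099, 0.4104)
step 2: θ'=-1.0896 (R=0.3333) → pose (-4.2366, -2.5585, -1.0896)
step 3: θ'=0.1604 (R=-0.8000) → pose (-5.0735, -2.1390, 0.1604)
step 4: θ'=-0.4646 (R=-1.4000) → pose (-4.2226, -2.2694, -0.4646)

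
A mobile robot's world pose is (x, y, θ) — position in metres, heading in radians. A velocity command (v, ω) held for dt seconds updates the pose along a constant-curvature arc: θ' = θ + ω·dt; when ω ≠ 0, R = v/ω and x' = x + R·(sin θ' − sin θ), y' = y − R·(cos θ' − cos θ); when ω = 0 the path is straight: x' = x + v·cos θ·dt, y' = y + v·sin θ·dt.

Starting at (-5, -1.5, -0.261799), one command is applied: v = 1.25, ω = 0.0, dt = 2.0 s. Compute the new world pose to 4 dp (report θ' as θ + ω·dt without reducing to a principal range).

(-2.5852, -2.1470, -0.2618)

θ' = -0.2618 + 0.0·2.0 = -0.2618
ω = 0 → straight: x' = -5 + 1.25·cos(-0.2618)·2.0 = -2.5852
y' = -1.5 + 1.25·sin(-0.2618)·2.0 = -2.1470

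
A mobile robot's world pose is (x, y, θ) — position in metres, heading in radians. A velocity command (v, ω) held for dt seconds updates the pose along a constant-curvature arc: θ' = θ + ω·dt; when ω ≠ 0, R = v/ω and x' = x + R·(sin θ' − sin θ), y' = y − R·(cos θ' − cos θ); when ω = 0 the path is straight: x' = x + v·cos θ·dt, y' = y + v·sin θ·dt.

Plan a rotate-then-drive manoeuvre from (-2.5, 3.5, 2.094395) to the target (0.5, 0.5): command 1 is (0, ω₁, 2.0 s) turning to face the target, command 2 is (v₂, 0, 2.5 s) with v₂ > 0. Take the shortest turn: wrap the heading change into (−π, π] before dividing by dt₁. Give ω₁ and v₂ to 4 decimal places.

ω₁ = -1.4399, v₂ = 1.6971

heading to target = atan2(0.5−3.5, 0.5−-2.5) = -0.7854
Δθ = wrap(-0.7854 − 2.0944) = -2.8798; ω₁ = Δθ/dt₁ = -1.4399
distance = √((0.5−-2.5)² + (0.5−3.5)²) = 4.2426; v₂ = distance/dt₂ = 1.6971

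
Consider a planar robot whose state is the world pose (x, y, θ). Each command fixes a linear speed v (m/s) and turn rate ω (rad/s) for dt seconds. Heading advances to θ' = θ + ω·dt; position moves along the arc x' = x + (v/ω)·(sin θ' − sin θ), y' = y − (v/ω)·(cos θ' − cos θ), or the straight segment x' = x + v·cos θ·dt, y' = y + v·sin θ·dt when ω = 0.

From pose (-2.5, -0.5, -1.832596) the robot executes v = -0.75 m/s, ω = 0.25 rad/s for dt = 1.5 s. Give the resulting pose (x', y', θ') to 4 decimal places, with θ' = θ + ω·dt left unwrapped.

θ' = -1.8326 + 0.25·1.5 = -1.4576
R = v/ω = -0.75/0.25 = -3.0000
x' = -2.5 + -3.0000·(sin -1.4576 − sin -1.8326) = -2.4170
y' = -0.5 − -3.0000·(cos -1.4576 − cos -1.8326) = 0.6153

(-2.4170, 0.6153, -1.4576)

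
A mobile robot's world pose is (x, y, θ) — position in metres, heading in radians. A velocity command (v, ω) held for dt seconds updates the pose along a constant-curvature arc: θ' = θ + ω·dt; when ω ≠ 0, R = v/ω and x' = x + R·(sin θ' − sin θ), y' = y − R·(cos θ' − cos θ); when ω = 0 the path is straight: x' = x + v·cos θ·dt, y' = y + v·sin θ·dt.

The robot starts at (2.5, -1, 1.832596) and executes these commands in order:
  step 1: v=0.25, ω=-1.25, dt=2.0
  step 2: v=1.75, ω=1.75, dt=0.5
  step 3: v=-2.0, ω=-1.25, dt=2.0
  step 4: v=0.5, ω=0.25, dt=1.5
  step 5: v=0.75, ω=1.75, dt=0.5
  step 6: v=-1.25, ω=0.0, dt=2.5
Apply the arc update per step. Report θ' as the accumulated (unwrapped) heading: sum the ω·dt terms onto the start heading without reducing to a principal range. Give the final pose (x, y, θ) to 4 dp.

step 1: θ'=-0.6674 (R=-0.2000) → pose (2.8170, -0.7911, -0.6674)
step 2: θ'=0.2076 (R=1.0000) → pose (3.6420, -0.9842, 0.2076)
step 3: θ'=-2.2924 (R=1.6000) → pose (2.1111, 1.6383, -2.2924)
step 4: θ'=-1.9174 (R=2.0000) → pose (1.7315, 0.9966, -1.9174)
step 5: θ'=-1.0424 (R=0.4286) → pose (1.7645, 0.6349, -1.0424)
step 6: θ'=-1.0424 (straight) → pose (0.1890, 3.3337, -1.0424)

(0.1890, 3.3337, -1.0424)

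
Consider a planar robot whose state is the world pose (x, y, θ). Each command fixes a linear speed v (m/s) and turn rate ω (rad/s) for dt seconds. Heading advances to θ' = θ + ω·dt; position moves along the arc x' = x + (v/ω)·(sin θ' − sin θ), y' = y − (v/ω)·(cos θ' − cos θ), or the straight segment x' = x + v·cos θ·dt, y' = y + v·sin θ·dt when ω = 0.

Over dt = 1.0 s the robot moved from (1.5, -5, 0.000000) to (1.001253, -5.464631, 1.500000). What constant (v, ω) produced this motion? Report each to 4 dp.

v = -0.7500, ω = 1.5000

Δθ = 1.500000 − 0.000000 = 1.500000
ω = Δθ/dt = 1.500000/1.0 = 1.5000
R = Δx/(sin θ' − sin θ) = -0.5000
v = R·ω = -0.5000·1.5000 = -0.7500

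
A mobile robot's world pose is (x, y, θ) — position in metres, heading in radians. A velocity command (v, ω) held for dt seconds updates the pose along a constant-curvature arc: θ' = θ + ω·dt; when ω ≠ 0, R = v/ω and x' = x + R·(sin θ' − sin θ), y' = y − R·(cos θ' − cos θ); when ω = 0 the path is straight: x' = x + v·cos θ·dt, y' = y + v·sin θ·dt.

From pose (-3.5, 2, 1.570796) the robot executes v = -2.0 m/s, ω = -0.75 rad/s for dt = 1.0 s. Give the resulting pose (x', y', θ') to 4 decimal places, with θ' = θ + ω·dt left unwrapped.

(-4.2155, 0.1823, 0.8208)

θ' = 1.5708 + -0.75·1.0 = 0.8208
R = v/ω = -2.0/-0.75 = 2.6667
x' = -3.5 + 2.6667·(sin 0.8208 − sin 1.5708) = -4.2155
y' = 2 − 2.6667·(cos 0.8208 − cos 1.5708) = 0.1823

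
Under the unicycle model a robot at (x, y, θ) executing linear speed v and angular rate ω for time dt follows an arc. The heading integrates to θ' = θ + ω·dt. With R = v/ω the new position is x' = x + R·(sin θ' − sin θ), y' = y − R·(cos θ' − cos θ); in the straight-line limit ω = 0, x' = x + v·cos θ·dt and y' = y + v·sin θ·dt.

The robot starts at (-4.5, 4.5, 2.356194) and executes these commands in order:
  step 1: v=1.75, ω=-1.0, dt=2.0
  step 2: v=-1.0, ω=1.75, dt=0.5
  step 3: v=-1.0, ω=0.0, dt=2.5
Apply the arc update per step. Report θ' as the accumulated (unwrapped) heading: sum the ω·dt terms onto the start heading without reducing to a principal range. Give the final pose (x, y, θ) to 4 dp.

(-5.0451, 4.6752, 1.2312)

step 1: θ'=0.3562 (R=-1.7500) → pose (-3.8728, 7.3776, 0.3562)
step 2: θ'=1.2312 (R=-0.5714) → pose (-4.2123, 7.0324, 1.2312)
step 3: θ'=1.2312 (straight) → pose (-5.0451, 4.6752, 1.2312)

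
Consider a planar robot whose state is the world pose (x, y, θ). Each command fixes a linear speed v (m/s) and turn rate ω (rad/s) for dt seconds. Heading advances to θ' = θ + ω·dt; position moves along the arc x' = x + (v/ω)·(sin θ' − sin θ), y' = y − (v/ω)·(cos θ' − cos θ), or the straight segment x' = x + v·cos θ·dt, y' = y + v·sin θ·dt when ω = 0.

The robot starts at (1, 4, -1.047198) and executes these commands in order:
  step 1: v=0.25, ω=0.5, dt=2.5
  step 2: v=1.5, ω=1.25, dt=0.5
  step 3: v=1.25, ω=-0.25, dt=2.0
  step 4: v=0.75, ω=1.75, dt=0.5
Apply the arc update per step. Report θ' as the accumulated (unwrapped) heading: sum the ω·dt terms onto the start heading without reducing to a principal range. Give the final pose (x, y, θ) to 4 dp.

step 1: θ'=0.2028 (R=0.5000) → pose (1.5337, 3.7602, 0.2028)
step 2: θ'=0.8278 (R=1.2000) → pose (2.1758, 4.1239, 0.8278)
step 3: θ'=0.3278 (R=-5.0000) → pose (4.2482, 5.4751, 0.3278)
step 4: θ'=1.2028 (R=0.4286) → pose (4.5101, 5.7267, 1.2028)

(4.5101, 5.7267, 1.2028)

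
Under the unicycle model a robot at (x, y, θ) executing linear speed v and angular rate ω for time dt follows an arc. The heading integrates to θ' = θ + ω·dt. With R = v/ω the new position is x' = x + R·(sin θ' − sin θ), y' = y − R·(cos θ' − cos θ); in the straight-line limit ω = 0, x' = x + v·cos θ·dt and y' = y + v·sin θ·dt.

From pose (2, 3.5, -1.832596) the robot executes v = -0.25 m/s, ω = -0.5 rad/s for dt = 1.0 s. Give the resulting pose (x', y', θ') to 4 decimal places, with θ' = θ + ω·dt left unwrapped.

(2.1212, 3.7157, -2.3326)

θ' = -1.8326 + -0.5·1.0 = -2.3326
R = v/ω = -0.25/-0.5 = 0.5000
x' = 2 + 0.5000·(sin -2.3326 − sin -1.8326) = 2.1212
y' = 3.5 − 0.5000·(cos -2.3326 − cos -1.8326) = 3.7157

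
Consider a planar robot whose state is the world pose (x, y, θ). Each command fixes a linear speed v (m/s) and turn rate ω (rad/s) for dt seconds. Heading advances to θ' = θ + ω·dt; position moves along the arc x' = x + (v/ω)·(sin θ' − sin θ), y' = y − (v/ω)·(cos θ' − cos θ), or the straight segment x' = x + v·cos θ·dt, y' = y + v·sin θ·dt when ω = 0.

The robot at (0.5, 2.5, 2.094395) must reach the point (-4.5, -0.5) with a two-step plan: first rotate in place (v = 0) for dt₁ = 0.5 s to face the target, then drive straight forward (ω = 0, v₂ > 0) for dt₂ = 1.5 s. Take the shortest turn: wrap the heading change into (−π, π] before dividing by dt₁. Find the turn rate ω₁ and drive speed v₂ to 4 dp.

heading to target = atan2(-0.5−2.5, -4.5−0.5) = -2.6012
Δθ = wrap(-2.6012 − 2.0944) = 1.5876; ω₁ = Δθ/dt₁ = 3.1752
distance = √((-4.5−0.5)² + (-0.5−2.5)²) = 5.8310; v₂ = distance/dt₂ = 3.8873

ω₁ = 3.1752, v₂ = 3.8873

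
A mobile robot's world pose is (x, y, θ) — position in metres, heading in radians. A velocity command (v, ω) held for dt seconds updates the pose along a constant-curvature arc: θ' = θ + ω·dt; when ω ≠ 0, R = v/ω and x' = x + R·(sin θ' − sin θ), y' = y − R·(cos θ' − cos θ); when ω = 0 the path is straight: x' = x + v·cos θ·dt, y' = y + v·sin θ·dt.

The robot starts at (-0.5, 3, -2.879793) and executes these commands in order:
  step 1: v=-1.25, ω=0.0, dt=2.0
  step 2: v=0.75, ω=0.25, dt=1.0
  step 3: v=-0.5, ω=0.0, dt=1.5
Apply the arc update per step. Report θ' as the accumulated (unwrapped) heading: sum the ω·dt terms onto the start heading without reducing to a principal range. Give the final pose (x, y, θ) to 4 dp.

(1.8759, 3.7322, -2.6298)

step 1: θ'=-2.8798 (straight) → pose (1.9148, 3.6470, -2.8798)
step 2: θ'=-2.6298 (R=3.0000) → pose (1.2220, 3.3649, -2.6298)
step 3: θ'=-2.6298 (straight) → pose (1.8759, 3.7322, -2.6298)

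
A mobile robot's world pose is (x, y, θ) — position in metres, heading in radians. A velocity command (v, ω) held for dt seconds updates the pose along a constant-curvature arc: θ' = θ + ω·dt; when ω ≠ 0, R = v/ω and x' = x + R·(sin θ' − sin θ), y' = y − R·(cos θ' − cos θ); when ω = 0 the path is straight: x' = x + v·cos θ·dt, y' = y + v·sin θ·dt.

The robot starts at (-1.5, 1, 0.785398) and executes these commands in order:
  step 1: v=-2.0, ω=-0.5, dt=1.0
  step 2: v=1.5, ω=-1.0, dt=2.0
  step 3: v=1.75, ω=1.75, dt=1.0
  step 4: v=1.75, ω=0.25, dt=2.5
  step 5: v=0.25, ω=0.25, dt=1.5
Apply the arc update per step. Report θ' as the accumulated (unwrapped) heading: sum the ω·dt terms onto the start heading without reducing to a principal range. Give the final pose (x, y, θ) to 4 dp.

step 1: θ'=0.2854 (R=4.0000) → pose (-3.2023, -0.0098, 0.2854)
step 2: θ'=-1.7146 (R=-1.5000) → pose (-1.2954, -1.6641, -1.7146)
step 3: θ'=0.0354 (R=1.0000) → pose (-0.2704, -2.8067, 0.0354)
step 4: θ'=0.6604 (R=7.0000) → pose (3.7759, -1.3394, 0.6604)
step 5: θ'=1.0354 (R=1.0000) → pose (4.0225, -1.0598, 1.0354)

(4.0225, -1.0598, 1.0354)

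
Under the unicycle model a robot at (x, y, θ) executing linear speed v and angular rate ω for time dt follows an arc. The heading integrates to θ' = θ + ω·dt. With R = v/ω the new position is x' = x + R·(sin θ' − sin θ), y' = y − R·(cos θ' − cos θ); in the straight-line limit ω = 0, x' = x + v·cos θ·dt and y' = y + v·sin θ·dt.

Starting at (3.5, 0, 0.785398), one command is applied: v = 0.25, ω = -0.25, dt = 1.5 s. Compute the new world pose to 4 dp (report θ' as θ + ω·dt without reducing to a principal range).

(3.8081, 0.2099, 0.4104)

θ' = 0.7854 + -0.25·1.5 = 0.4104
R = v/ω = 0.25/-0.25 = -1.0000
x' = 3.5 + -1.0000·(sin 0.4104 − sin 0.7854) = 3.8081
y' = 0 − -1.0000·(cos 0.4104 − cos 0.7854) = 0.2099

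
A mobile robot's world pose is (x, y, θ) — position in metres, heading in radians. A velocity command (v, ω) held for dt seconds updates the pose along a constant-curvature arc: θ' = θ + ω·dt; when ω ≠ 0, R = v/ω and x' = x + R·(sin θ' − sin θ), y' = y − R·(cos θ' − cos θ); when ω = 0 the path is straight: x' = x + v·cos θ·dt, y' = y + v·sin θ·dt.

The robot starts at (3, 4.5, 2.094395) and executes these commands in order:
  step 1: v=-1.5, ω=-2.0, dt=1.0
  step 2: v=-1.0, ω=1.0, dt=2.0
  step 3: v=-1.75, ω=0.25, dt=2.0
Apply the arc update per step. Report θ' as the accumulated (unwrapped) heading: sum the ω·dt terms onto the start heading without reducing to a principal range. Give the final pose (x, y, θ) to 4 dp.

step 1: θ'=0.0944 (R=0.7500) → pose (2.4212, 3.3783, 0.0944)
step 2: θ'=2.0944 (R=-1.0000) → pose (1.6494, 1.8828, 2.0944)
step 3: θ'=2.5944 (R=-7.0000) → pose (4.0695, -0.5951, 2.5944)

(4.0695, -0.5951, 2.5944)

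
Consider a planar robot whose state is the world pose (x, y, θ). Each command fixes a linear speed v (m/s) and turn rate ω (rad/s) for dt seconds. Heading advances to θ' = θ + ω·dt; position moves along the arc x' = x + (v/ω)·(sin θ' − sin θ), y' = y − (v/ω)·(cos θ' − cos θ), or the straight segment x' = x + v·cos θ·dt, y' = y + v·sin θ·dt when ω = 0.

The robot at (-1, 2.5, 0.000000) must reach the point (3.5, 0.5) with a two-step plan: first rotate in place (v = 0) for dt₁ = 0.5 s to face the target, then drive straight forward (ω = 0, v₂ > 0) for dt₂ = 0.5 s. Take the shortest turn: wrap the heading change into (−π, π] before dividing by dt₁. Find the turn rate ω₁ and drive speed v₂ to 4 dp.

ω₁ = -0.8364, v₂ = 9.8489

heading to target = atan2(0.5−2.5, 3.5−-1) = -0.4182
Δθ = wrap(-0.4182 − 0.0000) = -0.4182; ω₁ = Δθ/dt₁ = -0.8364
distance = √((3.5−-1)² + (0.5−2.5)²) = 4.9244; v₂ = distance/dt₂ = 9.8489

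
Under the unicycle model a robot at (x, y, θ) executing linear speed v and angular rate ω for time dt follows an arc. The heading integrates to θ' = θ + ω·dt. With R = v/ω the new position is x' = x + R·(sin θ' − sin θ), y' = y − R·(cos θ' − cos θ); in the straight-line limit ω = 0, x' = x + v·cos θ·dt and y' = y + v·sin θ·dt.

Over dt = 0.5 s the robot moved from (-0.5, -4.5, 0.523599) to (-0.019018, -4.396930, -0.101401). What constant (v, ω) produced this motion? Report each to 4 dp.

v = 1.0000, ω = -1.2500

Δθ = -0.101401 − 0.523599 = -0.625000
ω = Δθ/dt = -0.625000/0.5 = -1.2500
R = Δx/(sin θ' − sin θ) = -0.8000
v = R·ω = -0.8000·-1.2500 = 1.0000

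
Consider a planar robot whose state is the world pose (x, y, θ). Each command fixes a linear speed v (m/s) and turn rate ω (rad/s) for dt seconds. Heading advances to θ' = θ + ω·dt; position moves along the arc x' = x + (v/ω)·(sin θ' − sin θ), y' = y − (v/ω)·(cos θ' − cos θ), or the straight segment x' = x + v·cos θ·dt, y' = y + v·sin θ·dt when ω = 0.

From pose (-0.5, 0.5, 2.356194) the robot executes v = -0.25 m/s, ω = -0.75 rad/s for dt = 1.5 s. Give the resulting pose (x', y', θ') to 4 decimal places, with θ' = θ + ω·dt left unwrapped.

θ' = 2.3562 + -0.75·1.5 = 1.2312
R = v/ω = -0.25/-0.75 = 0.3333
x' = -0.5 + 0.3333·(sin 1.2312 − sin 2.3562) = -0.4214
y' = 0.5 − 0.3333·(cos 1.2312 − cos 2.3562) = 0.1533

(-0.4214, 0.1533, 1.2312)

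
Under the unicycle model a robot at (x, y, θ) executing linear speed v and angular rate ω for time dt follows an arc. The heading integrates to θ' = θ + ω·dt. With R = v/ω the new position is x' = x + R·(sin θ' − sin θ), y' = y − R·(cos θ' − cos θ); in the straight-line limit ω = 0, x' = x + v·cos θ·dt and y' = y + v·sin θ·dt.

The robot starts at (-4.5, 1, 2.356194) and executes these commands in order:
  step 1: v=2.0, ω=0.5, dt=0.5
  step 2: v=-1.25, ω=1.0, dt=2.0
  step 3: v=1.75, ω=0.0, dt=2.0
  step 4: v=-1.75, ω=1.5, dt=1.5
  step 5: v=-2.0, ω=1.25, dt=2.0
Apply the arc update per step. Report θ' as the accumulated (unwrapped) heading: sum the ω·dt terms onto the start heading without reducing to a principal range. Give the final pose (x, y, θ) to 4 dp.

(-4.8128, -2.7626, 9.3562)

step 1: θ'=2.6062 (R=4.0000) → pose (-5.2877, 1.6118, 2.6062)
step 2: θ'=4.6062 (R=-1.2500) → pose (-3.4070, 2.5544, 4.6062)
step 3: θ'=4.6062 (straight) → pose (-3.7780, -0.9259, 4.6062)
step 4: θ'=6.8562 (R=-1.1667) → pose (-5.5706, 0.1781, 6.8562)
step 5: θ'=9.3562 (R=-1.6000) → pose (-4.8128, -2.7626, 9.3562)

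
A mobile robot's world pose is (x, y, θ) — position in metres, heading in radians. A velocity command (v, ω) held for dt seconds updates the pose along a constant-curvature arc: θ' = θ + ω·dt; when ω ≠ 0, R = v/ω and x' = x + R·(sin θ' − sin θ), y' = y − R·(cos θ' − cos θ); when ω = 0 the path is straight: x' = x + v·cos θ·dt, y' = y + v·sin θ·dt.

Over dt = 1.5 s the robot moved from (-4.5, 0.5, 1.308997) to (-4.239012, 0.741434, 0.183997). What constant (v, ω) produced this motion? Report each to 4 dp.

Δθ = 0.183997 − 1.308997 = -1.125000
ω = Δθ/dt = -1.125000/1.5 = -0.7500
R = Δx/(sin θ' − sin θ) = -0.3333
v = R·ω = -0.3333·-0.7500 = 0.2500

v = 0.2500, ω = -0.7500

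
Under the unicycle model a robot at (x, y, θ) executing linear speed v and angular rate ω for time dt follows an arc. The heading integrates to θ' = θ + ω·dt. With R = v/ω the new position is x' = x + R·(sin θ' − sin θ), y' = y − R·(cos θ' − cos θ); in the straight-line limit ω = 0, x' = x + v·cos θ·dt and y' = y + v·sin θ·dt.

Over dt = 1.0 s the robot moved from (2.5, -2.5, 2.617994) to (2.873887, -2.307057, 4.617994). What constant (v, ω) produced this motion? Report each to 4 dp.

Δθ = 4.617994 − 2.617994 = 2.000000
ω = Δθ/dt = 2.000000/1.0 = 2.0000
R = Δx/(sin θ' − sin θ) = -0.2500
v = R·ω = -0.2500·2.0000 = -0.5000

v = -0.5000, ω = 2.0000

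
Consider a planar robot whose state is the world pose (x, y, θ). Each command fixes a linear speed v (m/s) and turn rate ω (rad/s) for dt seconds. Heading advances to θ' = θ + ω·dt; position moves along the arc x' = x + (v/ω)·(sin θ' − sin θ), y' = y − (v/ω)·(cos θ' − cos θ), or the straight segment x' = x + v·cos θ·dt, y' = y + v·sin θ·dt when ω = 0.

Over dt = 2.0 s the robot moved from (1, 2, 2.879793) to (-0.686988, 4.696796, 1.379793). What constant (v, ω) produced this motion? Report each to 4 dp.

Δθ = 1.379793 − 2.879793 = -1.500000
ω = Δθ/dt = -1.500000/2.0 = -0.7500
R = −Δy/(cos θ' − cos θ) = -2.3333
v = R·ω = -2.3333·-0.7500 = 1.7500

v = 1.7500, ω = -0.7500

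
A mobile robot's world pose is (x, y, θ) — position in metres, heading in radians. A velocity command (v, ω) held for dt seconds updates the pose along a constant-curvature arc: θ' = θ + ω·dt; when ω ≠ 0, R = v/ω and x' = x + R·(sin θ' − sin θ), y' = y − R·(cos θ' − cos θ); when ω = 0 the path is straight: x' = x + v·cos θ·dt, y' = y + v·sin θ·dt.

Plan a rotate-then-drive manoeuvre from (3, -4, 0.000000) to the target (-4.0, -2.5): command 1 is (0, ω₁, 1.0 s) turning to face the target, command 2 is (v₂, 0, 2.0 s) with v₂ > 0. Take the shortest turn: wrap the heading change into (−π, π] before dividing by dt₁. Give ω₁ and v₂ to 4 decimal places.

heading to target = atan2(-2.5−-4, -4−3) = 2.9305
Δθ = wrap(2.9305 − 0.0000) = 2.9305; ω₁ = Δθ/dt₁ = 2.9305
distance = √((-4−3)² + (-2.5−-4)²) = 7.1589; v₂ = distance/dt₂ = 3.5795

ω₁ = 2.9305, v₂ = 3.5795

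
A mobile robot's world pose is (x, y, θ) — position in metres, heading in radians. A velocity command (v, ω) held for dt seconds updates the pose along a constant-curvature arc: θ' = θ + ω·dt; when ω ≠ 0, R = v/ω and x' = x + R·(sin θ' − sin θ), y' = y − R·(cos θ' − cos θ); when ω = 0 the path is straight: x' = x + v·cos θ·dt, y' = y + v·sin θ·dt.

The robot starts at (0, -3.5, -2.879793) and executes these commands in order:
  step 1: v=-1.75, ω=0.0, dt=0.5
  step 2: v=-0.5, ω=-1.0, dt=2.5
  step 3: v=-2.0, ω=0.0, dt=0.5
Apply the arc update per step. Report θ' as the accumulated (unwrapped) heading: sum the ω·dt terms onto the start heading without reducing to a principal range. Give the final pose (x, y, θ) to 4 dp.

step 1: θ'=-2.8798 (straight) → pose (0.8452, -3.2735, -2.8798)
step 2: θ'=-5.3798 (R=0.5000) → pose (1.3673, -4.0660, -5.3798)
step 3: θ'=-5.3798 (straight) → pose (0.7484, -4.8514, -5.3798)

(0.7484, -4.8514, -5.3798)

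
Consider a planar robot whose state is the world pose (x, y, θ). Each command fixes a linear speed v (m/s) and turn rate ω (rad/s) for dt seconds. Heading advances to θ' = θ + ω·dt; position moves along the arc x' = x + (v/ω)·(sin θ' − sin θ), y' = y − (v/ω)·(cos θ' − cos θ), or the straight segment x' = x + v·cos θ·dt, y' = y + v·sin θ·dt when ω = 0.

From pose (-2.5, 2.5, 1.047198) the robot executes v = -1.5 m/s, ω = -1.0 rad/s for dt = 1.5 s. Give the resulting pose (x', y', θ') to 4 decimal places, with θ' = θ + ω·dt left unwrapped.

(-4.4553, 1.9012, -0.4528)

θ' = 1.0472 + -1.0·1.5 = -0.4528
R = v/ω = -1.5/-1.0 = 1.5000
x' = -2.5 + 1.5000·(sin -0.4528 − sin 1.0472) = -4.4553
y' = 2.5 − 1.5000·(cos -0.4528 − cos 1.0472) = 1.9012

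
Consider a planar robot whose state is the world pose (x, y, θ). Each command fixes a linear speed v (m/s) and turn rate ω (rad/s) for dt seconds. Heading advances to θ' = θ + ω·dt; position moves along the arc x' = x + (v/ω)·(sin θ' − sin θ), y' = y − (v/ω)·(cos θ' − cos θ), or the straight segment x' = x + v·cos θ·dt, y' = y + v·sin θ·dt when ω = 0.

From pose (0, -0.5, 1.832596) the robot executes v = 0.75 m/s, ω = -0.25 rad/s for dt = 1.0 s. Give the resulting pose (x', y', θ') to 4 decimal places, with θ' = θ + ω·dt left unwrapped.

(-0.1020, 0.2411, 1.5826)

θ' = 1.8326 + -0.25·1.0 = 1.5826
R = v/ω = 0.75/-0.25 = -3.0000
x' = 0 + -3.0000·(sin 1.5826 − sin 1.8326) = -0.1020
y' = -0.5 − -3.0000·(cos 1.5826 − cos 1.8326) = 0.2411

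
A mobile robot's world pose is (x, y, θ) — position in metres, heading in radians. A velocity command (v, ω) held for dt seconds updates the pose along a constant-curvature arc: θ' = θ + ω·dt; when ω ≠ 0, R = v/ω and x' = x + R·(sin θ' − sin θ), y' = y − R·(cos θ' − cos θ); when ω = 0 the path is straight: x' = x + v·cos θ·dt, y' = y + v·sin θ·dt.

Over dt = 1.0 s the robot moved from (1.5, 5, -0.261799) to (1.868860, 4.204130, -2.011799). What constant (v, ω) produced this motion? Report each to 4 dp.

v = 1.0000, ω = -1.7500

Δθ = -2.011799 − -0.261799 = -1.750000
ω = Δθ/dt = -1.750000/1.0 = -1.7500
R = −Δy/(cos θ' − cos θ) = -0.5714
v = R·ω = -0.5714·-1.7500 = 1.0000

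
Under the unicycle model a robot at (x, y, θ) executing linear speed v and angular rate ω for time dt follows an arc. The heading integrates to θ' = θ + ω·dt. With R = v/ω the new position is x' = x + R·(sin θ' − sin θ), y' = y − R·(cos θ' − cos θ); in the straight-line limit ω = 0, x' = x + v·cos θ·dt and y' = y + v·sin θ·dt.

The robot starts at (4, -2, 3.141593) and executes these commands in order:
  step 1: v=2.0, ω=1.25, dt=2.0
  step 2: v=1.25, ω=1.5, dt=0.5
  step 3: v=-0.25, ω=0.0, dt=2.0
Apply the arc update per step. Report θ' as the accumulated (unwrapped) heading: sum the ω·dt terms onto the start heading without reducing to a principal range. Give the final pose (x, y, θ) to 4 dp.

step 1: θ'=5.6416 (R=1.6000) → pose (3.0424, -4.8818, 5.6416)
step 2: θ'=6.3916 (R=0.8333) → pose (3.6313, -5.0427, 6.3916)
step 3: θ'=6.3916 (straight) → pose (3.1343, -5.0967, 6.3916)

(3.1343, -5.0967, 6.3916)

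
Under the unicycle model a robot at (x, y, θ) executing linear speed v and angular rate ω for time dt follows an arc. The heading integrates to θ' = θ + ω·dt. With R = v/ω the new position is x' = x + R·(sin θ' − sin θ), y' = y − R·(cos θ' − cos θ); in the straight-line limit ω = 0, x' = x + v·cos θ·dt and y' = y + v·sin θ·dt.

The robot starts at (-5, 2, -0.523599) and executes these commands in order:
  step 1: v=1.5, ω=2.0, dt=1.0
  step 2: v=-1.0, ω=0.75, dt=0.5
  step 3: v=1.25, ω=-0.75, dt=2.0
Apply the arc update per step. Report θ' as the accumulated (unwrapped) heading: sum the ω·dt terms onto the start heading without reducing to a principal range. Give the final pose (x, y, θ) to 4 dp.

(-2.8043, 4.1103, 0.3514)

step 1: θ'=1.4764 (R=0.7500) → pose (-3.8783, 2.5788, 1.4764)
step 2: θ'=1.8514 (R=-1.3333) → pose (-3.8321, 2.0839, 1.8514)
step 3: θ'=0.3514 (R=-1.6667) → pose (-2.8043, 4.1103, 0.3514)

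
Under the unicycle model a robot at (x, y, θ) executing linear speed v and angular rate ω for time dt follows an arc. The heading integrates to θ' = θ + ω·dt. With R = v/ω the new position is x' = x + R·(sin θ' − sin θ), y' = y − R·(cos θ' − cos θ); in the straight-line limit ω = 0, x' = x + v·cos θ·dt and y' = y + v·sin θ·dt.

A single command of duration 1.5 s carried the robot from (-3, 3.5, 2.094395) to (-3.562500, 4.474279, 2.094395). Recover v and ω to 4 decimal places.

v = 0.7500, ω = 0.0000

Δθ = 2.094395 − 2.094395 = 0.000000
ω = Δθ/dt = 0.000000/1.5 = 0.0000
ω = 0 → v = (Δx·cos θ + Δy·sin θ)/dt = 0.7500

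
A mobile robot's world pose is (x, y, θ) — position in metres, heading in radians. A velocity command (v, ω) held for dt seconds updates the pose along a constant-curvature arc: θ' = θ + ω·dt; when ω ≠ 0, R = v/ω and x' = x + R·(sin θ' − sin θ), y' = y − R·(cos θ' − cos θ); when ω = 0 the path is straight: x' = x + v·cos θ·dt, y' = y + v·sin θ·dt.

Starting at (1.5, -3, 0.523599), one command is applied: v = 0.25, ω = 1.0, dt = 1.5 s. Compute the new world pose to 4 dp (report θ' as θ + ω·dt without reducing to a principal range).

θ' = 0.5236 + 1.0·1.5 = 2.0236
R = v/ω = 0.25/1.0 = 0.2500
x' = 1.5 + 0.2500·(sin 2.0236 − sin 0.5236) = 1.5998
y' = -3 − 0.2500·(cos 2.0236 − cos 0.5236) = -2.6741

(1.5998, -2.6741, 2.0236)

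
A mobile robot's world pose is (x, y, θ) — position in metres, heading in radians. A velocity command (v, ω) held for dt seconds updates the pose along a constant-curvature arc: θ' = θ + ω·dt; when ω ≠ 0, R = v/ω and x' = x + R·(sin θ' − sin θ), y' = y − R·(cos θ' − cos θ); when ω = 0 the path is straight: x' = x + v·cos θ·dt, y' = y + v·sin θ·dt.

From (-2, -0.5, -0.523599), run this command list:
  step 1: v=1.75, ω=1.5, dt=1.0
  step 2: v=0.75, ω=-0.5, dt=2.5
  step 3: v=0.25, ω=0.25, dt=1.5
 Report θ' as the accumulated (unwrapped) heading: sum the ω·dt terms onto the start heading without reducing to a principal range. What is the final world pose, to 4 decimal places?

step 1: θ'=0.9764 (R=1.1667) → pose (-0.4501, -0.1430, 0.9764)
step 2: θ'=-0.2736 (R=-1.5000) → pose (1.1979, 0.4612, -0.2736)
step 3: θ'=0.1014 (R=1.0000) → pose (1.5694, 0.4292, 0.1014)

(1.5694, 0.4292, 0.1014)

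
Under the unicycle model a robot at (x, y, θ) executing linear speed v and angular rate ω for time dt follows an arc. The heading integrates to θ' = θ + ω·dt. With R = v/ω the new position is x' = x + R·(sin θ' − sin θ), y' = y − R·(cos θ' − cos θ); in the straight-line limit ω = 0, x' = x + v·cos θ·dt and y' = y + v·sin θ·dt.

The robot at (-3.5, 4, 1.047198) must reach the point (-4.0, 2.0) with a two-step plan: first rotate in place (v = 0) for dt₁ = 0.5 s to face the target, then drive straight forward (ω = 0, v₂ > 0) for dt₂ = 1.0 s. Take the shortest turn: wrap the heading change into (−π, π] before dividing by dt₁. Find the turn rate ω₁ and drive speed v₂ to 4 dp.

ω₁ = -5.7259, v₂ = 2.0616

heading to target = atan2(2−4, -4−-3.5) = -1.8158
Δθ = wrap(-1.8158 − 1.0472) = -2.8630; ω₁ = Δθ/dt₁ = -5.7259
distance = √((-4−-3.5)² + (2−4)²) = 2.0616; v₂ = distance/dt₂ = 2.0616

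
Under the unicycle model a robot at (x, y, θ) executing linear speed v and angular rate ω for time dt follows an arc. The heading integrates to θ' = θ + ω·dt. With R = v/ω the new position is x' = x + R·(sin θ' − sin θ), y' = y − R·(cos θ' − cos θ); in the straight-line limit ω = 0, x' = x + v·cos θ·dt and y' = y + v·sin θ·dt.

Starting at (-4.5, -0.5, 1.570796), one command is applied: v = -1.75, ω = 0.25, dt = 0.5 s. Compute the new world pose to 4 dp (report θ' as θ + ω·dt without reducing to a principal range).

θ' = 1.5708 + 0.25·0.5 = 1.6958
R = v/ω = -1.75/0.25 = -7.0000
x' = -4.5 + -7.0000·(sin 1.6958 − sin 1.5708) = -4.4454
y' = -0.5 − -7.0000·(cos 1.6958 − cos 1.5708) = -1.3727

(-4.4454, -1.3727, 1.6958)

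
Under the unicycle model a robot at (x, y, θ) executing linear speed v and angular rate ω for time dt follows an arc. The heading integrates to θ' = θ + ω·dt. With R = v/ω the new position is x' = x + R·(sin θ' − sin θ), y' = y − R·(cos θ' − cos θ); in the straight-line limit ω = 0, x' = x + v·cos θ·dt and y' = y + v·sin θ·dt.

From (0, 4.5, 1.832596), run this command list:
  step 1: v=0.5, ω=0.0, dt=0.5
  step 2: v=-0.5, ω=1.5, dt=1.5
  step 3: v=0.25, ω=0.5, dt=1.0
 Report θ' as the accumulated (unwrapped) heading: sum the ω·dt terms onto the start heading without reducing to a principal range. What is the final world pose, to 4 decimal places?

step 1: θ'=1.8326 (straight) → pose (-0.0647, 4.7415, 1.8326)
step 2: θ'=4.0826 (R=-0.3333) → pose (0.5267, 4.6314, 4.0826)
step 3: θ'=4.5826 (R=0.5000) → pose (0.4349, 4.4017, 4.5826)

(0.4349, 4.4017, 4.5826)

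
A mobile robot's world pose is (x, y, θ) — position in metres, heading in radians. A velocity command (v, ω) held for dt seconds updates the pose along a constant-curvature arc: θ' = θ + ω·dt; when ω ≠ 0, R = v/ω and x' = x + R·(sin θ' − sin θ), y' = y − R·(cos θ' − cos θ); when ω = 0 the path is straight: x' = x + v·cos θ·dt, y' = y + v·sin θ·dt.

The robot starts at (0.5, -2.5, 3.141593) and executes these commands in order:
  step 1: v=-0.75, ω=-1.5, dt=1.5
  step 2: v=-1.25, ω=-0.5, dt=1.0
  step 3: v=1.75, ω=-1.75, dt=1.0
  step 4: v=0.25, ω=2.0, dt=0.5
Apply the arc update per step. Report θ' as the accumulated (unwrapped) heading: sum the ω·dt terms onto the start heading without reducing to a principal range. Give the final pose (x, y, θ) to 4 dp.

(1.3355, -4.8586, -0.3584)

step 1: θ'=0.8916 (R=0.5000) → pose (0.8890, -3.3141, 0.8916)
step 2: θ'=0.3916 (R=2.5000) → pose (-0.1020, -4.0544, 0.3916)
step 3: θ'=-1.3584 (R=-1.0000) → pose (1.2572, -4.7679, -1.3584)
step 4: θ'=-0.3584 (R=0.1250) → pose (1.3355, -4.8586, -0.3584)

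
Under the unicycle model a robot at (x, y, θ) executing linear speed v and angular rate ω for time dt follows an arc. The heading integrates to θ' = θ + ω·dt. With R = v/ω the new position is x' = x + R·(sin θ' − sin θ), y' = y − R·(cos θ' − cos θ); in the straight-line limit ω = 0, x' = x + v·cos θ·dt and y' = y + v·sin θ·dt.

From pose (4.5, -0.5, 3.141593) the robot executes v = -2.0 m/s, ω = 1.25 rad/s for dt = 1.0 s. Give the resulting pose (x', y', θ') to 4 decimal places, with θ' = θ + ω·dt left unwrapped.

θ' = 3.1416 + 1.25·1.0 = 4.3916
R = v/ω = -2.0/1.25 = -1.6000
x' = 4.5 + -1.6000·(sin 4.3916 − sin 3.1416) = 6.0184
y' = -0.5 − -1.6000·(cos 4.3916 − cos 3.1416) = 0.5955

(6.0184, 0.5955, 4.3916)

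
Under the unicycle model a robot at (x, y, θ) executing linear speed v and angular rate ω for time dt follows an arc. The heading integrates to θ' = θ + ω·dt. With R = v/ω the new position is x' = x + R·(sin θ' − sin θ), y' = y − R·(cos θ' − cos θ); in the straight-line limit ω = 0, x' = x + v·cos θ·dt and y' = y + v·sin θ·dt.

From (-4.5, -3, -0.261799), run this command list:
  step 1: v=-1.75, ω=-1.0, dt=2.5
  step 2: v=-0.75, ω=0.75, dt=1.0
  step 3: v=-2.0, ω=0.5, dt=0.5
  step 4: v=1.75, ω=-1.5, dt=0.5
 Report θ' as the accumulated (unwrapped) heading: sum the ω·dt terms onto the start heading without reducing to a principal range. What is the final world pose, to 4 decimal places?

step 1: θ'=-2.7618 (R=1.7500) → pose (-4.6958, 0.3157, -2.7618)
step 2: θ'=-2.0118 (R=-1.0000) → pose (-4.1622, 0.8176, -2.0118)
step 3: θ'=-1.7618 (R=-4.0000) → pose (-3.8523, 1.7656, -1.7618)
step 4: θ'=-2.5118 (R=-1.1667) → pose (-4.3106, 1.0442, -2.5118)

(-4.3106, 1.0442, -2.5118)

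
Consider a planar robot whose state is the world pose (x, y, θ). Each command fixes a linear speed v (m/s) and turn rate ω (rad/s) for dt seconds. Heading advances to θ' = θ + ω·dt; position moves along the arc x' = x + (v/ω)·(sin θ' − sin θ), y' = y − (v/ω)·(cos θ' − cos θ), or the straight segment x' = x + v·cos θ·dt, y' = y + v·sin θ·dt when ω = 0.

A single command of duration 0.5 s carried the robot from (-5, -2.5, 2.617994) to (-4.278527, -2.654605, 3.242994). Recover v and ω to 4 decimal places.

v = -1.5000, ω = 1.2500

Δθ = 3.242994 − 2.617994 = 0.625000
ω = Δθ/dt = 0.625000/0.5 = 1.2500
R = Δx/(sin θ' − sin θ) = -1.2000
v = R·ω = -1.2000·1.2500 = -1.5000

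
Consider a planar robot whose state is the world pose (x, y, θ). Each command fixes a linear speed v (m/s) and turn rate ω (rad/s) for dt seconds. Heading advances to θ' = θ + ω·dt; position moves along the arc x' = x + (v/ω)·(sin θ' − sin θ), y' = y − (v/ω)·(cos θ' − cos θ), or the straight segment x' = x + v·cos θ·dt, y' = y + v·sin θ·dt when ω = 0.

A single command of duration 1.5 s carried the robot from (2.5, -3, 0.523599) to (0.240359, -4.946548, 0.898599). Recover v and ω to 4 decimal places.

v = -2.0000, ω = 0.2500

Δθ = 0.898599 − 0.523599 = 0.375000
ω = Δθ/dt = 0.375000/1.5 = 0.2500
R = Δx/(sin θ' − sin θ) = -8.0000
v = R·ω = -8.0000·0.2500 = -2.0000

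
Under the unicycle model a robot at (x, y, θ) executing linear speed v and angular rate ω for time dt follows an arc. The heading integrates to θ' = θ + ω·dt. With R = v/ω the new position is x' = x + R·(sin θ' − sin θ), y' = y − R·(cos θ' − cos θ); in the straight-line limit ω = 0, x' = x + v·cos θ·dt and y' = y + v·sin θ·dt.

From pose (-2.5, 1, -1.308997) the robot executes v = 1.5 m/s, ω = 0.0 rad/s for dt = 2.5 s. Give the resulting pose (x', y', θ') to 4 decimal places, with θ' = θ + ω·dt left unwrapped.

(-1.5294, -2.6222, -1.3090)

θ' = -1.3090 + 0.0·2.5 = -1.3090
ω = 0 → straight: x' = -2.5 + 1.5·cos(-1.3090)·2.5 = -1.5294
y' = 1 + 1.5·sin(-1.3090)·2.5 = -2.6222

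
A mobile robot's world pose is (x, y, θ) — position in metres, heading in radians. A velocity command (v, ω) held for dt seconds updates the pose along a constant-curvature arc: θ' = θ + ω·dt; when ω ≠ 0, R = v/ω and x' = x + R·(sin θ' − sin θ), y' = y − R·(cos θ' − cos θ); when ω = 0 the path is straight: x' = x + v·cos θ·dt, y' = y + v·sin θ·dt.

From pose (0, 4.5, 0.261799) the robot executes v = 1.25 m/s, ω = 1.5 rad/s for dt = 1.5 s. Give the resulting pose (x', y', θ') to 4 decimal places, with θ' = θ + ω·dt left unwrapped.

(0.2751, 5.9784, 2.5118)

θ' = 0.2618 + 1.5·1.5 = 2.5118
R = v/ω = 1.25/1.5 = 0.8333
x' = 0 + 0.8333·(sin 2.5118 − sin 0.2618) = 0.2751
y' = 4.5 − 0.8333·(cos 2.5118 − cos 0.2618) = 5.9784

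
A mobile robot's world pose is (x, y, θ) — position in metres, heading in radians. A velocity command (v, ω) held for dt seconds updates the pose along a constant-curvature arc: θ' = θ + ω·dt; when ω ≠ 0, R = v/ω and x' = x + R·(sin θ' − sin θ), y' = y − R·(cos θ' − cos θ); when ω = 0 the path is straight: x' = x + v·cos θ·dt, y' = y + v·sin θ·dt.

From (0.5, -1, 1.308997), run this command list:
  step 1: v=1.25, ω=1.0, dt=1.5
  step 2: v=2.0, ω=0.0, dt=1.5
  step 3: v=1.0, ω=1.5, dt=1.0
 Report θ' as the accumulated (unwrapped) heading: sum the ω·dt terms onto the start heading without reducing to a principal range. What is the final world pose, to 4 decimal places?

step 1: θ'=2.8090 (R=1.2500) → pose (-0.2993, 0.5050, 2.8090)
step 2: θ'=2.8090 (straight) → pose (-3.1349, 1.4845, 2.8090)
step 3: θ'=4.3090 (R=0.6667) → pose (-3.9657, 1.1161, 4.3090)

(-3.9657, 1.1161, 4.3090)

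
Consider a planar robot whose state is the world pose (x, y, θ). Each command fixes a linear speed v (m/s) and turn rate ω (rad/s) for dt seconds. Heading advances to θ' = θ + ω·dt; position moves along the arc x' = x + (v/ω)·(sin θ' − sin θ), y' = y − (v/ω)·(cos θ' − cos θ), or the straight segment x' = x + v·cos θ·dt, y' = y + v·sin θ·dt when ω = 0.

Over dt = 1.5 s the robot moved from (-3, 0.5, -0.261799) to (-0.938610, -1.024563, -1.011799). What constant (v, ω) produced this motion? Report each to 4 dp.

v = 1.7500, ω = -0.5000

Δθ = -1.011799 − -0.261799 = -0.750000
ω = Δθ/dt = -0.750000/1.5 = -0.5000
R = Δx/(sin θ' − sin θ) = -3.5000
v = R·ω = -3.5000·-0.5000 = 1.7500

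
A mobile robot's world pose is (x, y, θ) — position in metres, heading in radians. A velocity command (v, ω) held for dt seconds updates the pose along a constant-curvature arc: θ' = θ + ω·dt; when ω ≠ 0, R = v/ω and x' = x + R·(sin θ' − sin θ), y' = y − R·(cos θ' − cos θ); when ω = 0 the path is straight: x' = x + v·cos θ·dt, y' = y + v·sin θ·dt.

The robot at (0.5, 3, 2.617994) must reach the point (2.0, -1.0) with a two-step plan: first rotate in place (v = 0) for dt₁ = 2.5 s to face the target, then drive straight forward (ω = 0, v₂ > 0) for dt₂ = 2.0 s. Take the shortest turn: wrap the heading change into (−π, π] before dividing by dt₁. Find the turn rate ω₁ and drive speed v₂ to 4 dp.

heading to target = atan2(-1−3, 2−0.5) = -1.2120
Δθ = wrap(-1.2120 − 2.6180) = 2.4532; ω₁ = Δθ/dt₁ = 0.9813
distance = √((2−0.5)² + (-1−3)²) = 4.2720; v₂ = distance/dt₂ = 2.1360

ω₁ = 0.9813, v₂ = 2.1360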